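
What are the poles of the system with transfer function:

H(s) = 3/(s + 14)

Pole is where denominator = 0: s + 14 = 0, so s = -14.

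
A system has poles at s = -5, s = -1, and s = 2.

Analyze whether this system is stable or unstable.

Pole(s) at s = 2 are not in the left half-plane. System is unstable.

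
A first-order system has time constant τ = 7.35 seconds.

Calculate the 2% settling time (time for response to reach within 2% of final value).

For first-order system, 2% settling time ≈ 4τ = 4 × 7.35 = 29.4 s.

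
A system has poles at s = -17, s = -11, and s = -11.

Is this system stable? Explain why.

All poles are in the left half-plane. System is stable.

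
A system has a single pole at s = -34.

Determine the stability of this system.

Pole at s = -34 is in the left half-plane. Stable.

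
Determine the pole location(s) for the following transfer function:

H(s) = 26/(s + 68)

Pole is where denominator = 0: s + 68 = 0, so s = -68.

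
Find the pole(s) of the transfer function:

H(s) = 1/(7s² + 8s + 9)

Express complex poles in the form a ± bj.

Discriminant = 8² - 4×7×9 = 64 - 252 = -188 < 0, so the poles are a complex conjugate pair s = (-8 ± j√188)/(2×7). Real part = -8/(2×7) = -8/14 ≈ -0.5714; imaginary part = ±√188/(2×7) ≈ 0.9794. Poles: s = -0.5714 ± 0.9794j.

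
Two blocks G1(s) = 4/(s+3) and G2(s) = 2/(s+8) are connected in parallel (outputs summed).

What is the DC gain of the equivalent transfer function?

Parallel: G_eq = G1 + G2. DC gain = G1(0) + G2(0) = 4/3 + 2/8 = 1.3333 + 0.25 = 1.5833.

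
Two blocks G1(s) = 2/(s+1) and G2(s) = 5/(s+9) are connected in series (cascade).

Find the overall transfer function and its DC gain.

Series: multiply transfer functions. G_eq = 2/(s+1) × 5/(s+9) = 10/((s+1)(s+9)). DC gain = 10/(1×9) = 1.1111.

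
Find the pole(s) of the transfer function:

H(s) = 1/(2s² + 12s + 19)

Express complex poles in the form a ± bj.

Discriminant = 12² - 4×2×19 = 144 - 152 = -8 < 0, so the poles are a complex conjugate pair s = (-12 ± j√8)/(2×2). Real part = -12/(2×2) = -12/4 = -3; imaginary part = ±√8/(2×2) ≈ 0.7071. Poles: s = -3 ± 0.7071j.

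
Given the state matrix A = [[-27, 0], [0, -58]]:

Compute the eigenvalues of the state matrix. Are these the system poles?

For diagonal matrix, eigenvalues are diagonal entries: λ₁ = -27, λ₂ = -58. Eigenvalues of A = system poles.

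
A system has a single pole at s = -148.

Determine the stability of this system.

Pole at s = -148 is in the left half-plane. Stable.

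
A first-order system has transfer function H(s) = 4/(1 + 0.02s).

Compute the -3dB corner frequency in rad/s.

Corner frequency = 1/τ = 1/0.02 = 50.0 rad/s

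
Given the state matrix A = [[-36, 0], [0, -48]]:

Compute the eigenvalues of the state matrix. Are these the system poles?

For diagonal matrix, eigenvalues are diagonal entries: λ₁ = -36, λ₂ = -48. Eigenvalues of A = system poles.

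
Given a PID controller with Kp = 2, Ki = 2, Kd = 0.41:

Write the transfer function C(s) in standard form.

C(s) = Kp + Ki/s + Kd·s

Substituting values: C(s) = 2 + 2/s + 0.41s = (0.41s² + 2s + 2)/s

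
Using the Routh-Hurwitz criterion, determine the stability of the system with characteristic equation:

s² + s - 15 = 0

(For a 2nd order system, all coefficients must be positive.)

Coefficients: 1, 1, -15. c=-15 not positive, so system is unstable.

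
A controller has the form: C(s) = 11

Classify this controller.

This is a Proportional (P) controller.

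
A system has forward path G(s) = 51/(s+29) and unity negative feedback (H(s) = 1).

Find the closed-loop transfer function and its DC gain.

T(s) = G/(1+GH) = [51/(s+29)] / [1 + 51/(s+29)] = 51/(s+29+51) = 51/(s+80). DC gain = 51/80 = 0.6375.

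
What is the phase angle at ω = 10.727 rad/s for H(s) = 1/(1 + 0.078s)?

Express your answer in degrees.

Phase = -arctan(ωτ) = -arctan(10.727 × 0.078) = -39.9°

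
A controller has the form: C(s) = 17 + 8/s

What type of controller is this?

This is a Proportional-Integral (PI) controller.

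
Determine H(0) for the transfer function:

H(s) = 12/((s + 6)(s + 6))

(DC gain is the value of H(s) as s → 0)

DC gain = H(0) = 12/(6 × 6) = 12/36 = 0.3333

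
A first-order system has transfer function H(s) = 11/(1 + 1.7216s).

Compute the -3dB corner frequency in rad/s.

Corner frequency = 1/τ = 1/1.7216 = 0.581 rad/s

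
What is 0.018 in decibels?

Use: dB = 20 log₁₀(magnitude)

dB = 20 log₁₀(0.018) = -34.9 dB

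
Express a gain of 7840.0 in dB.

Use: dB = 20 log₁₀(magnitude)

dB = 20 log₁₀(7840.0) = 77.9 dB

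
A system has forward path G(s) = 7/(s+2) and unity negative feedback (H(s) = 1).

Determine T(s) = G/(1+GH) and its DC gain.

T(s) = G/(1+GH) = [7/(s+2)] / [1 + 7/(s+2)] = 7/(s+2+7) = 7/(s+9). DC gain = 7/9 = 0.7778.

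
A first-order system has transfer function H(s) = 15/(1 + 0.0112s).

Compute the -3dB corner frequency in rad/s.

Corner frequency = 1/τ = 1/0.0112 = 89.286 rad/s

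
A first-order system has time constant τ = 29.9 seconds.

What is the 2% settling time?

For first-order system, 2% settling time ≈ 4τ = 4 × 29.9 = 119.6 s.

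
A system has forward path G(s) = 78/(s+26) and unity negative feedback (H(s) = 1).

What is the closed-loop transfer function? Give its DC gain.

T(s) = G/(1+GH) = [78/(s+26)] / [1 + 78/(s+26)] = 78/(s+26+78) = 78/(s+104). DC gain = 78/104 = 0.75.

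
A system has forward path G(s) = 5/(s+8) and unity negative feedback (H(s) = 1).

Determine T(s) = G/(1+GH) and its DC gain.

T(s) = G/(1+GH) = [5/(s+8)] / [1 + 5/(s+8)] = 5/(s+8+5) = 5/(s+13). DC gain = 5/13 = 0.3846.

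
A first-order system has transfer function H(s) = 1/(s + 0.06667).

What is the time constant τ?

For H(s) = 1/(s + 1/τ), the pole is at -1/τ = -0.06667, so τ = 1/0.06667 = 15 s.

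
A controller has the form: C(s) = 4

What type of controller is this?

This is a Proportional (P) controller.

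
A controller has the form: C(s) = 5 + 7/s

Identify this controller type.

This is a Proportional-Integral (PI) controller.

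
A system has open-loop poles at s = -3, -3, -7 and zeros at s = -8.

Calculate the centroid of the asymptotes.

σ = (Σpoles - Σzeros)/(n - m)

σ = (Σpoles - Σzeros)/(n - m) = (-13 - (-8))/(3 - 1) = -5/2 = -2.5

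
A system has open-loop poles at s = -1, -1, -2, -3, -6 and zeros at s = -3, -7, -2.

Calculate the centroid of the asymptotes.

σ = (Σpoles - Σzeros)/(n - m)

σ = (Σpoles - Σzeros)/(n - m) = (-13 - (-12))/(5 - 3) = -1/2 = -0.5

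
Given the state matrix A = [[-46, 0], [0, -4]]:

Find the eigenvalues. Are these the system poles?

For diagonal matrix, eigenvalues are diagonal entries: λ₁ = -46, λ₂ = -4. Eigenvalues of A = system poles.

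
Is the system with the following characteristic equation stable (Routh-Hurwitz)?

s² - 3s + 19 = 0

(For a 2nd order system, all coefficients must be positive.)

Coefficients: 1, -3, 19. b=-3 not positive, so system is unstable.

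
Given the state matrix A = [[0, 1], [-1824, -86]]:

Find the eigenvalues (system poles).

det(A - λI) = λ² - (-86)λ + 1824 = (λ - (-38))(λ - (-48)). Eigenvalues: -38, -48.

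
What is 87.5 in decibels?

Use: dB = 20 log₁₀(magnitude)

dB = 20 log₁₀(87.5) = 38.8 dB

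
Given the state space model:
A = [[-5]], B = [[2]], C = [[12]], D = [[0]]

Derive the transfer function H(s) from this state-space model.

(sI - A)⁻¹ = 1/(s + 5). H(s) = 12 × 2/(s + 5) + 0 = 24/(s + 5).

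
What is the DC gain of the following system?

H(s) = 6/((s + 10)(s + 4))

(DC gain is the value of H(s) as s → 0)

DC gain = H(0) = 6/(10 × 4) = 6/40 = 0.15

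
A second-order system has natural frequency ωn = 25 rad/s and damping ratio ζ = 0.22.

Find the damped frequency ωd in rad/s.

ωd = ωn√(1 - ζ²) = 25√(1 - 0.22²) = 24.39 rad/s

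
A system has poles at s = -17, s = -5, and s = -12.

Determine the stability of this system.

All poles are in the left half-plane. System is stable.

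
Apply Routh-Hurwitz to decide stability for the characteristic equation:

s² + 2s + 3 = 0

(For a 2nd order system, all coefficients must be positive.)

Coefficients: 1, 2, 3. All positive, so system is stable.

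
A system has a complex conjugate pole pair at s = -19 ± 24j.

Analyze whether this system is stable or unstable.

Real part of poles is -19 (< 0, left half-plane). Stable.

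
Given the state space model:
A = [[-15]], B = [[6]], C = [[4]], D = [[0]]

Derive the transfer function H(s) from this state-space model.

(sI - A)⁻¹ = 1/(s + 15). H(s) = 4 × 6/(s + 15) + 0 = 24/(s + 15).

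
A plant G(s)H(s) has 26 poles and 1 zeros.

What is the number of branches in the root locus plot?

Root locus has n branches where n = number of poles = 26.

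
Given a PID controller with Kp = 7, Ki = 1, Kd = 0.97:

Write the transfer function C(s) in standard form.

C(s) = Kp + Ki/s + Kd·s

Substituting values: C(s) = 7 + 1/s + 0.97s = (0.97s² + 7s + 1)/s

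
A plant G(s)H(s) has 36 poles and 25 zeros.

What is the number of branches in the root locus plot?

Root locus has n branches where n = number of poles = 36.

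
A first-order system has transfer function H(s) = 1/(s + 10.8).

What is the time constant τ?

For H(s) = 1/(s + 1/τ), the pole is at -1/τ = -10.8, so τ = 1/10.8 = 0.0926 s.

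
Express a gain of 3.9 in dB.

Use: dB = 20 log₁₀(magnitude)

dB = 20 log₁₀(3.9) = 11.8 dB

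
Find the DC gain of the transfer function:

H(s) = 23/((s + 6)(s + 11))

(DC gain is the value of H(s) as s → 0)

DC gain = H(0) = 23/(6 × 11) = 23/66 = 0.3485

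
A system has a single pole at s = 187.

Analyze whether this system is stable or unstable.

Pole at s = 187 is in the right half-plane. Unstable.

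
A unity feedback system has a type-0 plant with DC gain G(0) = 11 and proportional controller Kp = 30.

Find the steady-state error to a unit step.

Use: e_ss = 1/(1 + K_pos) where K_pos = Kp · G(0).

K_pos = Kp · G(0) = 30 × 11 = 330. e_ss = 1/(1 + 330) = 0.0030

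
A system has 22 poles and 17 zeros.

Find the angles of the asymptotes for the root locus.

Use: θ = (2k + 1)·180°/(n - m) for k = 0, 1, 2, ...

n - m = 22 - 17 = 5. Angles: θk = (2k + 1)·180°/5 = 36°, 108°, 180°, 252°, 324°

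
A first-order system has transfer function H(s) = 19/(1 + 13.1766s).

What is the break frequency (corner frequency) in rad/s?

Corner frequency = 1/τ = 1/13.1766 = 0.076 rad/s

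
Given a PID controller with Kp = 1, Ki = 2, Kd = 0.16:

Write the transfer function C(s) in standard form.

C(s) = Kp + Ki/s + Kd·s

Substituting values: C(s) = 1 + 2/s + 0.16s = (0.16s² + s + 2)/s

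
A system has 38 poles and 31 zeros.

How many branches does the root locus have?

Root locus has n branches where n = number of poles = 38.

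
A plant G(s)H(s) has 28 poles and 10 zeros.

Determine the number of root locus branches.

Root locus has n branches where n = number of poles = 28.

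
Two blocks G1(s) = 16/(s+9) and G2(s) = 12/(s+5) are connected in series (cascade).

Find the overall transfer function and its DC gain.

Series: multiply transfer functions. G_eq = 16/(s+9) × 12/(s+5) = 192/((s+9)(s+5)). DC gain = 192/(9×5) = 4.2667.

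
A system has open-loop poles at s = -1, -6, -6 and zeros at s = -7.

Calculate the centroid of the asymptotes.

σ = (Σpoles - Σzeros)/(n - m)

σ = (Σpoles - Σzeros)/(n - m) = (-13 - (-7))/(3 - 1) = -6/2 = -3.0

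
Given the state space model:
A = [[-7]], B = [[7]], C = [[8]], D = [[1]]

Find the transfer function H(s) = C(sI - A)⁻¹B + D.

(sI - A)⁻¹ = 1/(s + 7). H(s) = 8×7/(s + 7) + 1 = (s + 63)/(s + 7).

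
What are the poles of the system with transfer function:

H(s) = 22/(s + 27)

Pole is where denominator = 0: s + 27 = 0, so s = -27.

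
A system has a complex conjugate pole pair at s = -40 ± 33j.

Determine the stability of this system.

Real part of poles is -40 (< 0, left half-plane). Stable.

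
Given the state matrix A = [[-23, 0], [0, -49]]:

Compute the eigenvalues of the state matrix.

For diagonal matrix, eigenvalues are diagonal entries: λ₁ = -23, λ₂ = -49.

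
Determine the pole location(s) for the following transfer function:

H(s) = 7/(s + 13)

Pole is where denominator = 0: s + 13 = 0, so s = -13.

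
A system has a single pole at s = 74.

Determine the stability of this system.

Pole at s = 74 is in the right half-plane. Unstable.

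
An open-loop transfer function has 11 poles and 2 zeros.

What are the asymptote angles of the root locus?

n - m = 11 - 2 = 9. Angles: θk = (2k + 1)·180°/9 = 20°, 60°, 100°, 140°, 180°, 220°, 260°, 300°, 340°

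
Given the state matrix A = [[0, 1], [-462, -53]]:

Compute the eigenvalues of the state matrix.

det(A - λI) = λ² - (-53)λ + 462 = (λ - (-42))(λ - (-11)). Eigenvalues: -42, -11.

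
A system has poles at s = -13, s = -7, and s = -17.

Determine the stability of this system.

All poles are in the left half-plane. System is stable.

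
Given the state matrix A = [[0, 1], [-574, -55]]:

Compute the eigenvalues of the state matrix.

det(A - λI) = λ² - (-55)λ + 574 = (λ - (-41))(λ - (-14)). Eigenvalues: -41, -14.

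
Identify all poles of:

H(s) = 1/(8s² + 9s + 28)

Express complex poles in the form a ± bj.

Discriminant = 9² - 4×8×28 = 81 - 896 = -815 < 0, so the poles are a complex conjugate pair s = (-9 ± j√815)/(2×8). Real part = -9/(2×8) = -9/16 = -0.5625; imaginary part = ±√815/(2×8) ≈ 1.7843. Poles: s = -0.5625 ± 1.7843j.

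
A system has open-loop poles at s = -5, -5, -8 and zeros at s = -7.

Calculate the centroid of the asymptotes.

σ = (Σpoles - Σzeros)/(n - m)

σ = (Σpoles - Σzeros)/(n - m) = (-18 - (-7))/(3 - 1) = -11/2 = -5.5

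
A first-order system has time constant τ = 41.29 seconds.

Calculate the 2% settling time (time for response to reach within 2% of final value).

For first-order system, 2% settling time ≈ 4τ = 4 × 41.29 = 165.16 s.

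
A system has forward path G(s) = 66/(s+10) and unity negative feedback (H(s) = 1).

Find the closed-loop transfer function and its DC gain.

T(s) = G/(1+GH) = [66/(s+10)] / [1 + 66/(s+10)] = 66/(s+10+66) = 66/(s+76). DC gain = 66/76 = 0.8684.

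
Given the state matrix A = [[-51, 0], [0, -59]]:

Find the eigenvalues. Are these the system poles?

For diagonal matrix, eigenvalues are diagonal entries: λ₁ = -51, λ₂ = -59. Eigenvalues of A = system poles.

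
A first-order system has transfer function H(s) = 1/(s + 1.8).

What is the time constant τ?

For H(s) = 1/(s + 1/τ), the pole is at -1/τ = -1.8, so τ = 1/1.8 = 0.5556 s.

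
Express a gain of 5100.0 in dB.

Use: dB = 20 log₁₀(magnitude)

dB = 20 log₁₀(5100.0) = 74.2 dB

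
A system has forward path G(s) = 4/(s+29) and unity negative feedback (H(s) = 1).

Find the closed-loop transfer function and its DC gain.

T(s) = G/(1+GH) = [4/(s+29)] / [1 + 4/(s+29)] = 4/(s+29+4) = 4/(s+33). DC gain = 4/33 = 0.1212.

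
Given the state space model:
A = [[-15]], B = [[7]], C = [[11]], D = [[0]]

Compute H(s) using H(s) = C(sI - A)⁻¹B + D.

(sI - A)⁻¹ = 1/(s + 15). H(s) = 11 × 7/(s + 15) + 0 = 77/(s + 15).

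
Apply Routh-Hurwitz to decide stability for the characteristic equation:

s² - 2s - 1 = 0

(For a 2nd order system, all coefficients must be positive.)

Coefficients: 1, -2, -1. b=-2, c=-1 not positive, so system is unstable.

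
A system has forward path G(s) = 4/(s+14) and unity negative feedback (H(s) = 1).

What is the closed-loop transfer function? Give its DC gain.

T(s) = G/(1+GH) = [4/(s+14)] / [1 + 4/(s+14)] = 4/(s+14+4) = 4/(s+18). DC gain = 4/18 = 0.2222.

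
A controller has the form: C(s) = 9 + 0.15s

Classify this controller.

This is a Proportional-Derivative (PD) controller.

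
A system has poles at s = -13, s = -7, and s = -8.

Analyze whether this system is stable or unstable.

All poles are in the left half-plane. System is stable.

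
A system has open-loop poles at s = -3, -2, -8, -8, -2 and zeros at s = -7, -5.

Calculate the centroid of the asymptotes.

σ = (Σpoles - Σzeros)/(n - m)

σ = (Σpoles - Σzeros)/(n - m) = (-23 - (-12))/(5 - 2) = -11/3 = -3.67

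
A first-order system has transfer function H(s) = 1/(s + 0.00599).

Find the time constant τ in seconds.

For H(s) = 1/(s + 1/τ), the pole is at -1/τ = -0.00599, so τ = 1/0.00599 = 166.9 s.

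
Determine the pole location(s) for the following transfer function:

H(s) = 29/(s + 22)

Pole is where denominator = 0: s + 22 = 0, so s = -22.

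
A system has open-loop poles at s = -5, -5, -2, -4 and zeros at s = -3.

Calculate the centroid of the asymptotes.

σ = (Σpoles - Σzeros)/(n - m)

σ = (Σpoles - Σzeros)/(n - m) = (-16 - (-3))/(4 - 1) = -13/3 = -4.33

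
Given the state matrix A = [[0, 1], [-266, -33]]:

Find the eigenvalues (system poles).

det(A - λI) = λ² - (-33)λ + 266 = (λ - (-14))(λ - (-19)). Eigenvalues: -14, -19.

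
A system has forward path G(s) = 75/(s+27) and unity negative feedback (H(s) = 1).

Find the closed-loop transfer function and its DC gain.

T(s) = G/(1+GH) = [75/(s+27)] / [1 + 75/(s+27)] = 75/(s+27+75) = 75/(s+102). DC gain = 75/102 = 0.7353.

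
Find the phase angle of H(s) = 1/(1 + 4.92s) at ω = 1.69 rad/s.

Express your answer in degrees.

Phase = -arctan(ωτ) = -arctan(1.69 × 4.92) = -83.1°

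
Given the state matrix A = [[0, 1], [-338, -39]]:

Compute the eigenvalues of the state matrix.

det(A - λI) = λ² - (-39)λ + 338 = (λ - (-13))(λ - (-26)). Eigenvalues: -13, -26.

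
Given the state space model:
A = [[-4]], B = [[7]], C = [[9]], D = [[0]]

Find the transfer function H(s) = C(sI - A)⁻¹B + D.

(sI - A)⁻¹ = 1/(s + 4). H(s) = 9 × 7/(s + 4) + 0 = 63/(s + 4).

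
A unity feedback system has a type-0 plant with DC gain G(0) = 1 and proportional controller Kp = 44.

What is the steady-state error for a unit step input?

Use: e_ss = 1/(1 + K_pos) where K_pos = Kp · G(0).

K_pos = Kp · G(0) = 44 × 1 = 44. e_ss = 1/(1 + 44) = 0.0222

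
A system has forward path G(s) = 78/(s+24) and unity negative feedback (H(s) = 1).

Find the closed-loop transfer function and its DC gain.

T(s) = G/(1+GH) = [78/(s+24)] / [1 + 78/(s+24)] = 78/(s+24+78) = 78/(s+102). DC gain = 78/102 = 0.7647.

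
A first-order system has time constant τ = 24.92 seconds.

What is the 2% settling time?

For first-order system, 2% settling time ≈ 4τ = 4 × 24.92 = 99.68 s.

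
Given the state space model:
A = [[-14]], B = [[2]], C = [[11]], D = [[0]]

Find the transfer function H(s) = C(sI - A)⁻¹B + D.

(sI - A)⁻¹ = 1/(s + 14). H(s) = 11 × 2/(s + 14) + 0 = 22/(s + 14).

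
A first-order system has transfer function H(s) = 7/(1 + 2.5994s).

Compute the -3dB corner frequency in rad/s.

Corner frequency = 1/τ = 1/2.5994 = 0.385 rad/s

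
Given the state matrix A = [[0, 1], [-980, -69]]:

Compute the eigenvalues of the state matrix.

det(A - λI) = λ² - (-69)λ + 980 = (λ - (-20))(λ - (-49)). Eigenvalues: -20, -49.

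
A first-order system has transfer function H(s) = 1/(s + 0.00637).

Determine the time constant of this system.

For H(s) = 1/(s + 1/τ), the pole is at -1/τ = -0.00637, so τ = 1/0.00637 = 157 s.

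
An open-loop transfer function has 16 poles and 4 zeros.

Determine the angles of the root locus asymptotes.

n - m = 16 - 4 = 12. Angles: θk = (2k + 1)·180°/12 = 15°, 45°, 75°, 105°, 135°, 165°, 195°, 225°, 255°, 285°, 315°, 345°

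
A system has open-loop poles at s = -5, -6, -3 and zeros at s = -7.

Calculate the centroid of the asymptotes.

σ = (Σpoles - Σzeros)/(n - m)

σ = (Σpoles - Σzeros)/(n - m) = (-14 - (-7))/(3 - 1) = -7/2 = -3.5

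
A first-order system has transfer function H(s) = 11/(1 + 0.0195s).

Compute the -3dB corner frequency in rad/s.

Corner frequency = 1/τ = 1/0.0195 = 51.282 rad/s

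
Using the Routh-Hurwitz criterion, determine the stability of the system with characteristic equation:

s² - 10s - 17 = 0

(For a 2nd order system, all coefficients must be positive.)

Coefficients: 1, -10, -17. b=-10, c=-17 not positive, so system is unstable.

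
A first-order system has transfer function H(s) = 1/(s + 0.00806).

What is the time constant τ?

For H(s) = 1/(s + 1/τ), the pole is at -1/τ = -0.00806, so τ = 1/0.00806 = 124.1 s.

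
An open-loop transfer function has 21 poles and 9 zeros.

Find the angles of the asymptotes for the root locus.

n - m = 21 - 9 = 12. Angles: θk = (2k + 1)·180°/12 = 15°, 45°, 75°, 105°, 135°, 165°, 195°, 225°, 255°, 285°, 315°, 345°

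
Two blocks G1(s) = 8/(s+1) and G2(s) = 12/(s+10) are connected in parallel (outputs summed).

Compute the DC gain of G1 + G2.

Parallel: G_eq = G1 + G2. DC gain = G1(0) + G2(0) = 8/1 + 12/10 = 8 + 1.2 = 9.2.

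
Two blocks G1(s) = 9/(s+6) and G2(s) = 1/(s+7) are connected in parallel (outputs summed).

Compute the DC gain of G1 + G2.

Parallel: G_eq = G1 + G2. DC gain = G1(0) + G2(0) = 9/6 + 1/7 = 1.5 + 0.1429 = 1.6429.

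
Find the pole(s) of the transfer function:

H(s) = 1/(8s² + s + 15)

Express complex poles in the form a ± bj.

Discriminant = 1² - 4×8×15 = 1 - 480 = -479 < 0, so the poles are a complex conjugate pair s = (-1 ± j√479)/(2×8). Real part = -1/(2×8) = -1/16 = -0.0625; imaginary part = ±√479/(2×8) ≈ 1.3679. Poles: s = -0.0625 ± 1.3679j.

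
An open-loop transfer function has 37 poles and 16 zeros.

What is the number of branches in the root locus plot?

Root locus has n branches where n = number of poles = 37.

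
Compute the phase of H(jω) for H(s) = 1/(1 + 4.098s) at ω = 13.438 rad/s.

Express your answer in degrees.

Phase = -arctan(ωτ) = -arctan(13.438 × 4.098) = -89.0°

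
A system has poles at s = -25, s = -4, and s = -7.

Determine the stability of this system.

All poles are in the left half-plane. System is stable.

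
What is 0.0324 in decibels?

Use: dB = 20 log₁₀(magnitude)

dB = 20 log₁₀(0.0324) = -29.8 dB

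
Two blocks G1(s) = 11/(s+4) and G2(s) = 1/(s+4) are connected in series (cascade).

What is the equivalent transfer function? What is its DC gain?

Series: multiply transfer functions. G_eq = 11/(s+4) × 1/(s+4) = 11/((s+4)(s+4)). DC gain = 11/(4×4) = 0.6875.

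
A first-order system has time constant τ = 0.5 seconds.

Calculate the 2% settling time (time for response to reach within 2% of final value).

For first-order system, 2% settling time ≈ 4τ = 4 × 0.5 = 2.0 s.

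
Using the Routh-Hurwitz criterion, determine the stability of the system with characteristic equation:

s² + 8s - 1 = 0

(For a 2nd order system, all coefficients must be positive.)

Coefficients: 1, 8, -1. c=-1 not positive, so system is unstable.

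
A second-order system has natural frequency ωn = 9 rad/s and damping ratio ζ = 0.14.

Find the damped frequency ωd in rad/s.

ωd = ωn√(1 - ζ²) = 9√(1 - 0.14²) = 8.91 rad/s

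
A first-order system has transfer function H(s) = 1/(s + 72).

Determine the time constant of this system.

For H(s) = 1/(s + 1/τ), the pole is at -1/τ = -72, so τ = 1/72 = 0.0139 s.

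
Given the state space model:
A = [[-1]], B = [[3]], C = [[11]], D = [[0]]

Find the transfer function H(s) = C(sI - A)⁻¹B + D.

(sI - A)⁻¹ = 1/(s + 1). H(s) = 11 × 3/(s + 1) + 0 = 33/(s + 1).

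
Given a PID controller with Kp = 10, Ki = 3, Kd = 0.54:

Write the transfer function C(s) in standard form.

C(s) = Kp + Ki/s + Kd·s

Substituting values: C(s) = 10 + 3/s + 0.54s = (0.54s² + 10s + 3)/s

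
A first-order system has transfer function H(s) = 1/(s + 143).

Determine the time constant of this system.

For H(s) = 1/(s + 1/τ), the pole is at -1/τ = -143, so τ = 1/143 = 0.0070 s.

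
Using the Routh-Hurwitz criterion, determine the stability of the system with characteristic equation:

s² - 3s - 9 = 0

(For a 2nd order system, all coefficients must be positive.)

Coefficients: 1, -3, -9. b=-3, c=-9 not positive, so system is unstable.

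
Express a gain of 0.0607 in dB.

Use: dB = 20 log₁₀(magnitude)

dB = 20 log₁₀(0.0607) = -24.3 dB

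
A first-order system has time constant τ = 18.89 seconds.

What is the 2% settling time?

For first-order system, 2% settling time ≈ 4τ = 4 × 18.89 = 75.56 s.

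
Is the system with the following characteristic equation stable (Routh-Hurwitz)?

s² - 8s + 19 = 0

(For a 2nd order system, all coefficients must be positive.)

Coefficients: 1, -8, 19. b=-8 not positive, so system is unstable.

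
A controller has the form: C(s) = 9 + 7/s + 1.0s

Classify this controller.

This is a Proportional-Integral-Derivative (PID) controller.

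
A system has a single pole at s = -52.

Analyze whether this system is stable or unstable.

Pole at s = -52 is in the left half-plane. Stable.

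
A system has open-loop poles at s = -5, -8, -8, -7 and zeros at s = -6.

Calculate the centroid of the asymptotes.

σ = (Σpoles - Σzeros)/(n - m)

σ = (Σpoles - Σzeros)/(n - m) = (-28 - (-6))/(4 - 1) = -22/3 = -7.33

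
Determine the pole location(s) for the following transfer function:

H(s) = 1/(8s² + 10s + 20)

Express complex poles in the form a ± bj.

Discriminant = 10² - 4×8×20 = 100 - 640 = -540 < 0, so the poles are a complex conjugate pair s = (-10 ± j√540)/(2×8). Real part = -10/(2×8) = -10/16 = -0.625; imaginary part = ±√540/(2×8) ≈ 1.4524. Poles: s = -0.625 ± 1.4524j.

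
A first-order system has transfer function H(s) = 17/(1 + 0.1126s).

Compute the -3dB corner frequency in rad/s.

Corner frequency = 1/τ = 1/0.1126 = 8.881 rad/s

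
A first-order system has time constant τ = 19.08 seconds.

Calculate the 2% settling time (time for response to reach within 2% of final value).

For first-order system, 2% settling time ≈ 4τ = 4 × 19.08 = 76.32 s.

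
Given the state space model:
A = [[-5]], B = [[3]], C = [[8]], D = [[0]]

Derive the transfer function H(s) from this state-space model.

(sI - A)⁻¹ = 1/(s + 5). H(s) = 8 × 3/(s + 5) + 0 = 24/(s + 5).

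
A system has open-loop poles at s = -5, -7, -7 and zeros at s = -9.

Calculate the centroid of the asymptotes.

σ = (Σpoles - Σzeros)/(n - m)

σ = (Σpoles - Σzeros)/(n - m) = (-19 - (-9))/(3 - 1) = -10/2 = -5.0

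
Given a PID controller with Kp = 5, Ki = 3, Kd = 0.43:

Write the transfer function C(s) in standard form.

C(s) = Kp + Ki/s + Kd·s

Substituting values: C(s) = 5 + 3/s + 0.43s = (0.43s² + 5s + 3)/s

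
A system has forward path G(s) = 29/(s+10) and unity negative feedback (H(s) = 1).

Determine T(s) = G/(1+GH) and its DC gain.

T(s) = G/(1+GH) = [29/(s+10)] / [1 + 29/(s+10)] = 29/(s+10+29) = 29/(s+39). DC gain = 29/39 = 0.7436.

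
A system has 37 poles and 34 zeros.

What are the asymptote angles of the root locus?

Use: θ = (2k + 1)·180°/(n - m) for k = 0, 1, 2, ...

n - m = 37 - 34 = 3. Angles: θk = (2k + 1)·180°/3 = 60°, 180°, 300°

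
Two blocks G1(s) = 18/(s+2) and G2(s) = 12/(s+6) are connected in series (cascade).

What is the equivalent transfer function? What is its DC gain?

Series: multiply transfer functions. G_eq = 18/(s+2) × 12/(s+6) = 216/((s+2)(s+6)). DC gain = 216/(2×6) = 18.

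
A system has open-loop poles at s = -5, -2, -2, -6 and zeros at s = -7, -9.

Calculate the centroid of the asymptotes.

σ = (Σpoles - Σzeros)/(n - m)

σ = (Σpoles - Σzeros)/(n - m) = (-15 - (-16))/(4 - 2) = 1/2 = 0.5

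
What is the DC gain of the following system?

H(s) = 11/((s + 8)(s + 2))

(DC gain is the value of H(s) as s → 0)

DC gain = H(0) = 11/(8 × 2) = 11/16 = 0.6875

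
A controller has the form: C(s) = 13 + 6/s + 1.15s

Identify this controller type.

This is a Proportional-Integral-Derivative (PID) controller.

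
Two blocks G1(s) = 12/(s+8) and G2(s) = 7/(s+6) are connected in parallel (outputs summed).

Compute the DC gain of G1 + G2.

Parallel: G_eq = G1 + G2. DC gain = G1(0) + G2(0) = 12/8 + 7/6 = 1.5 + 1.1667 = 2.6667.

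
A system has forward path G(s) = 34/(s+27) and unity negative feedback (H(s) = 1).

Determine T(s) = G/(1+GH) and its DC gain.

T(s) = G/(1+GH) = [34/(s+27)] / [1 + 34/(s+27)] = 34/(s+27+34) = 34/(s+61). DC gain = 34/61 = 0.5574.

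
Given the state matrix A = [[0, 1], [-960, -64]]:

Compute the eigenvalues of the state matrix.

det(A - λI) = λ² - (-64)λ + 960 = (λ - (-24))(λ - (-40)). Eigenvalues: -24, -40.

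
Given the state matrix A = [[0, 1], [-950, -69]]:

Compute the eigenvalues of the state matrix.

det(A - λI) = λ² - (-69)λ + 950 = (λ - (-19))(λ - (-50)). Eigenvalues: -19, -50.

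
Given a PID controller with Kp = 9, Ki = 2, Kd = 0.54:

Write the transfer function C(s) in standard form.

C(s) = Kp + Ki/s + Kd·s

Substituting values: C(s) = 9 + 2/s + 0.54s = (0.54s² + 9s + 2)/s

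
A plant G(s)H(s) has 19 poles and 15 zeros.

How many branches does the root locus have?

Root locus has n branches where n = number of poles = 19.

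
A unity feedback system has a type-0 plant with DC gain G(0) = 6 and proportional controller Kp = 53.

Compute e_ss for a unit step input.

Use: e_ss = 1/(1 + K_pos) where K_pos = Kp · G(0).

K_pos = Kp · G(0) = 53 × 6 = 318. e_ss = 1/(1 + 318) = 0.0031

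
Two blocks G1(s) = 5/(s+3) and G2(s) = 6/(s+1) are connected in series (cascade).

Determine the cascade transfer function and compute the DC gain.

Series: multiply transfer functions. G_eq = 5/(s+3) × 6/(s+1) = 30/((s+3)(s+1)). DC gain = 30/(3×1) = 10.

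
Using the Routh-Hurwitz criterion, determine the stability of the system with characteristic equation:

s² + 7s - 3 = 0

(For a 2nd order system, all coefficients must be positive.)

Coefficients: 1, 7, -3. c=-3 not positive, so system is unstable.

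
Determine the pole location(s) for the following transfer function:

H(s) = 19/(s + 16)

Pole is where denominator = 0: s + 16 = 0, so s = -16.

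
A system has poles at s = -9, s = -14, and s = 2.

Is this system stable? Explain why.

Pole(s) at s = 2 are not in the left half-plane. System is unstable.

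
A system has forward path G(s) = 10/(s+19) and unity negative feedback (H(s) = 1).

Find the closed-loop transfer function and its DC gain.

T(s) = G/(1+GH) = [10/(s+19)] / [1 + 10/(s+19)] = 10/(s+19+10) = 10/(s+29). DC gain = 10/29 = 0.3448.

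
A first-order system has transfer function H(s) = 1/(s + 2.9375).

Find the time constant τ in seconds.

For H(s) = 1/(s + 1/τ), the pole is at -1/τ = -2.9375, so τ = 1/2.9375 = 0.3404 s.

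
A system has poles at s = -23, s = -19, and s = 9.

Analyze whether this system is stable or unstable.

Pole(s) at s = 9 are not in the left half-plane. System is unstable.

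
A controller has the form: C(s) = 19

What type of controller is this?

This is a Proportional (P) controller.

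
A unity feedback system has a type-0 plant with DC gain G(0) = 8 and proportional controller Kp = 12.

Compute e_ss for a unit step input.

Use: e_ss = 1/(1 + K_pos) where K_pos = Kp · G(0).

K_pos = Kp · G(0) = 12 × 8 = 96. e_ss = 1/(1 + 96) = 0.0103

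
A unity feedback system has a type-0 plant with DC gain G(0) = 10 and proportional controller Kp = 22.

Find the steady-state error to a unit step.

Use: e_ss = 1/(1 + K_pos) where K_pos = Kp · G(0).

K_pos = Kp · G(0) = 22 × 10 = 220. e_ss = 1/(1 + 220) = 0.0045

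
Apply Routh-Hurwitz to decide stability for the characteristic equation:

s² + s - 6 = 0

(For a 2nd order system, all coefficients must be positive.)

Coefficients: 1, 1, -6. c=-6 not positive, so system is unstable.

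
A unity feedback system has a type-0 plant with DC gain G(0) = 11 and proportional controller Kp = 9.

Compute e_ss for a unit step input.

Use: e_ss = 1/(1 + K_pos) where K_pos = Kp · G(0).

K_pos = Kp · G(0) = 9 × 11 = 99. e_ss = 1/(1 + 99) = 0.01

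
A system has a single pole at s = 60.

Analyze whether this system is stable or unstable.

Pole at s = 60 is in the right half-plane. Unstable.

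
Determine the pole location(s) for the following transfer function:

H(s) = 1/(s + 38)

Pole is where denominator = 0: s + 38 = 0, so s = -38.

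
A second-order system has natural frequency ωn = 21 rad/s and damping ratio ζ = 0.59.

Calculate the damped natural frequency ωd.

ωd = ωn√(1 - ζ²) = 21√(1 - 0.59²) = 16.96 rad/s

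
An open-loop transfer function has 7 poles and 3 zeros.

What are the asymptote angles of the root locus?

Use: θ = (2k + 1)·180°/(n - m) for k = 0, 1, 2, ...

n - m = 7 - 3 = 4. Angles: θk = (2k + 1)·180°/4 = 45°, 135°, 225°, 315°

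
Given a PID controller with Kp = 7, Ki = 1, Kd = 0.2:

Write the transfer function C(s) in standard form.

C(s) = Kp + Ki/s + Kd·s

Substituting values: C(s) = 7 + 1/s + 0.2s = (0.2s² + 7s + 1)/s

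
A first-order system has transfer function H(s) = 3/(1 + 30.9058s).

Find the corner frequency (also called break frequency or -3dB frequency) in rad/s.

Corner frequency = 1/τ = 1/30.9058 = 0.032 rad/s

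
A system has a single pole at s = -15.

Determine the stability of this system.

Pole at s = -15 is in the left half-plane. Stable.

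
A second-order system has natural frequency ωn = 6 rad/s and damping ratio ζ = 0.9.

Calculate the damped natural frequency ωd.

ωd = ωn√(1 - ζ²) = 6√(1 - 0.9²) = 2.62 rad/s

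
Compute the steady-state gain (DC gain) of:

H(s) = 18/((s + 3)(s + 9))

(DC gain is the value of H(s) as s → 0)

DC gain = H(0) = 18/(3 × 9) = 18/27 = 0.6667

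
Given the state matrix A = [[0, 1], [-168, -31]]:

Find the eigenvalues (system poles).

det(A - λI) = λ² - (-31)λ + 168 = (λ - (-7))(λ - (-24)). Eigenvalues: -7, -24.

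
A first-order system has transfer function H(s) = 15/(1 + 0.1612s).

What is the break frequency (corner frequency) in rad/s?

Corner frequency = 1/τ = 1/0.1612 = 6.203 rad/s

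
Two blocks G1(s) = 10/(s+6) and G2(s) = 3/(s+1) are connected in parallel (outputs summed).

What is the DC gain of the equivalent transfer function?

Parallel: G_eq = G1 + G2. DC gain = G1(0) + G2(0) = 10/6 + 3/1 = 1.6667 + 3 = 4.6667.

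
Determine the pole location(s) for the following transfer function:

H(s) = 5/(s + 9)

Pole is where denominator = 0: s + 9 = 0, so s = -9.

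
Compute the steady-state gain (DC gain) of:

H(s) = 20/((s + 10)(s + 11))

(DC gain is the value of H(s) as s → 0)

DC gain = H(0) = 20/(10 × 11) = 20/110 = 0.1818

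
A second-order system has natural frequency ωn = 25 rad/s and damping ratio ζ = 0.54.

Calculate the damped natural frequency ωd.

ωd = ωn√(1 - ζ²) = 25√(1 - 0.54²) = 21.04 rad/s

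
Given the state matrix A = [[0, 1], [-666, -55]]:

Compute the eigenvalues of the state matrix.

det(A - λI) = λ² - (-55)λ + 666 = (λ - (-37))(λ - (-18)). Eigenvalues: -37, -18.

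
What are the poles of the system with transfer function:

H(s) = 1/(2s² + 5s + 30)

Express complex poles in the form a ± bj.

Discriminant = 5² - 4×2×30 = 25 - 240 = -215 < 0, so the poles are a complex conjugate pair s = (-5 ± j√215)/(2×2). Real part = -5/(2×2) = -5/4 = -1.25; imaginary part = ±√215/(2×2) ≈ 3.6657. Poles: s = -1.25 ± 3.6657j.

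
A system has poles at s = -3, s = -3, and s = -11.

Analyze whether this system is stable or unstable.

All poles are in the left half-plane. System is stable.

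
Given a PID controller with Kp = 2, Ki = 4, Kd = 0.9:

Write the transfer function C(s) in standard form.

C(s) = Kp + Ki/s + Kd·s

Substituting values: C(s) = 2 + 4/s + 0.9s = (0.9s² + 2s + 4)/s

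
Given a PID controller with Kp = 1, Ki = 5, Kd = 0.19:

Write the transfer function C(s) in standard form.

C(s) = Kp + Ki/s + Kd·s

Substituting values: C(s) = 1 + 5/s + 0.19s = (0.19s² + s + 5)/s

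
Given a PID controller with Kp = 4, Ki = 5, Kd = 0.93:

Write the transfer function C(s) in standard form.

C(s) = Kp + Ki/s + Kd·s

Substituting values: C(s) = 4 + 5/s + 0.93s = (0.93s² + 4s + 5)/s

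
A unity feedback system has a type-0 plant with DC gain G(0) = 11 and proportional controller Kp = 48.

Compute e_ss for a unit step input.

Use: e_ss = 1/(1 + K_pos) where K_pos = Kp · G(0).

K_pos = Kp · G(0) = 48 × 11 = 528. e_ss = 1/(1 + 528) = 0.0019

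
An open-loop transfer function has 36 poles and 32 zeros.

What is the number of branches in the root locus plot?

Root locus has n branches where n = number of poles = 36.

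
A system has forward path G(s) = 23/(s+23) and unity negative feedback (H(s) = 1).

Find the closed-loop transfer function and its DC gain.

T(s) = G/(1+GH) = [23/(s+23)] / [1 + 23/(s+23)] = 23/(s+23+23) = 23/(s+46). DC gain = 23/46 = 0.5.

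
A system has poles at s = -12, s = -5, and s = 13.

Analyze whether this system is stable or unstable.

Pole(s) at s = 13 are not in the left half-plane. System is unstable.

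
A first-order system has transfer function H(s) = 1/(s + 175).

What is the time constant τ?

For H(s) = 1/(s + 1/τ), the pole is at -1/τ = -175, so τ = 1/175 = 0.0057 s.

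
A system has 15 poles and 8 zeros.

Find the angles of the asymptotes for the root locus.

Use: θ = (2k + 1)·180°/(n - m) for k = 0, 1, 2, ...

n - m = 15 - 8 = 7. Angles: θk = (2k + 1)·180°/7 = 25.71°, 77.14°, 128.57°, 180°, 231.43°, 282.86°, 334.29°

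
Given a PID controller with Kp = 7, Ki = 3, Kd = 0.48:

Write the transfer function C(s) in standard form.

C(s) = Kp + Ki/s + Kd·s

Substituting values: C(s) = 7 + 3/s + 0.48s = (0.48s² + 7s + 3)/s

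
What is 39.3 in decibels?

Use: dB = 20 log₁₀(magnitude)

dB = 20 log₁₀(39.3) = 31.9 dB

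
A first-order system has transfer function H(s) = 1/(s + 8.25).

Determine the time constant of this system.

For H(s) = 1/(s + 1/τ), the pole is at -1/τ = -8.25, so τ = 1/8.25 = 0.1212 s.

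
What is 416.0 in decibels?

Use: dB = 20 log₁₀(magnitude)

dB = 20 log₁₀(416.0) = 52.4 dB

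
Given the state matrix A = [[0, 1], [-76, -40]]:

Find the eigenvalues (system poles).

det(A - λI) = λ² - (-40)λ + 76 = (λ - (-38))(λ - (-2)). Eigenvalues: -38, -2.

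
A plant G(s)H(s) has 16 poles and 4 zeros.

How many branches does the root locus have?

Root locus has n branches where n = number of poles = 16.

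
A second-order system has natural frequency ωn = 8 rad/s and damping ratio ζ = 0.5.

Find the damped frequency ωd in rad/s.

ωd = ωn√(1 - ζ²) = 8√(1 - 0.5²) = 6.93 rad/s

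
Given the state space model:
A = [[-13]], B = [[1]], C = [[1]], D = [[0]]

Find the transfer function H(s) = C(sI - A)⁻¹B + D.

(sI - A)⁻¹ = 1/(s + 13). H(s) = 1 × 1/(s + 13) + 0 = 1/(s + 13).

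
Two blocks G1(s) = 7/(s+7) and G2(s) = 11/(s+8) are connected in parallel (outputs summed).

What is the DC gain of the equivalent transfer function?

Parallel: G_eq = G1 + G2. DC gain = G1(0) + G2(0) = 7/7 + 11/8 = 1 + 1.375 = 2.375.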